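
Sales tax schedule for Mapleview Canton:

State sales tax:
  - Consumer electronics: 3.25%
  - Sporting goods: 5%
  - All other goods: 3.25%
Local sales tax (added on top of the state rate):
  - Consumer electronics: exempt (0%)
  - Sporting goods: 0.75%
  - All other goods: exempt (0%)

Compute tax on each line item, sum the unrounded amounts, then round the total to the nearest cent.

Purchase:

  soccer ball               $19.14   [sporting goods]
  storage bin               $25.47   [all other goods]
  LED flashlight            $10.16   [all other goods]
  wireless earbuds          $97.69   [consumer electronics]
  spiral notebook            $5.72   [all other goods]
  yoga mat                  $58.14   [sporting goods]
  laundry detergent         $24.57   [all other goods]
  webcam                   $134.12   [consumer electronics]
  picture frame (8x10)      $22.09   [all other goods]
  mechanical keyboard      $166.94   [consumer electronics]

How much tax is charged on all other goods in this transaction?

$2.86

Storage bin $25.47: all other goods → 3.25% + 0% local = 3.25% → $0.827775
LED flashlight $10.16: all other goods → 3.25% + 0% local = 3.25% → $0.3302
Spiral notebook $5.72: all other goods → 3.25% + 0% local = 3.25% → $0.1859
Laundry detergent $24.57: all other goods → 3.25% + 0% local = 3.25% → $0.798525
Picture frame (8x10) $22.09: all other goods → 3.25% + 0% local = 3.25% → $0.717925
Tax on all other goods: unrounded sum = $2.860325 → $2.86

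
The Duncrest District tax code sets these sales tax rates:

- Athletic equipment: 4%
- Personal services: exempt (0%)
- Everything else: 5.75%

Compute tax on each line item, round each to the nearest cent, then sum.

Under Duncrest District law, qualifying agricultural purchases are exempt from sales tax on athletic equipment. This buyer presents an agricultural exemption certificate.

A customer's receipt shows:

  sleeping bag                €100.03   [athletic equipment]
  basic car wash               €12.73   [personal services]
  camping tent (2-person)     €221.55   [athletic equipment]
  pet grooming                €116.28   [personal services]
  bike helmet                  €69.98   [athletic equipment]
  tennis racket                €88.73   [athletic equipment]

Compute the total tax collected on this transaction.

Sleeping bag €100.03: athletic equipment, buyer-exempt → 0% → €0.00
Basic car wash €12.73: personal services → 0% → €0.00
Camping tent (2-person) €221.55: athletic equipment, buyer-exempt → 0% → €0.00
Pet grooming €116.28: personal services → 0% → €0.00
Bike helmet €69.98: athletic equipment, buyer-exempt → 0% → €0.00
Tennis racket €88.73: athletic equipment, buyer-exempt → 0% → €0.00
Total tax = €0.00

€0.00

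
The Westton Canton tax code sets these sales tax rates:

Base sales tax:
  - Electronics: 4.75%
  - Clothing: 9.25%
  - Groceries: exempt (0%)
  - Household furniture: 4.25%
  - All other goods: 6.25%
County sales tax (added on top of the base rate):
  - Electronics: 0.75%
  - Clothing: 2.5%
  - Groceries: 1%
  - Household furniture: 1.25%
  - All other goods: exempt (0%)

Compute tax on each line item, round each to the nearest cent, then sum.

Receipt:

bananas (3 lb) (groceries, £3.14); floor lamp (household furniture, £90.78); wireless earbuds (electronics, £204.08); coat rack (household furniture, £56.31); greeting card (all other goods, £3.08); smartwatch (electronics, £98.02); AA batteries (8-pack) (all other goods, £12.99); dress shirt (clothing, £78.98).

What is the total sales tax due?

£35.01

Bananas (3 lb) £3.14: groceries → 0% + 1% county = 1% → £0.03
Floor lamp £90.78: household furniture → 4.25% + 1.25% county = 5.5% → £4.99
Wireless earbuds £204.08: electronics → 4.75% + 0.75% county = 5.5% → £11.22
Coat rack £56.31: household furniture → 4.25% + 1.25% county = 5.5% → £3.10
Greeting card £3.08: all other goods → 6.25% + 0% county = 6.25% → £0.19
Smartwatch £98.02: electronics → 4.75% + 0.75% county = 5.5% → £5.39
AA batteries (8-pack) £12.99: all other goods → 6.25% + 0% county = 6.25% → £0.81
Dress shirt £78.98: clothing → 9.25% + 2.5% county = 11.75% → £9.28
Total tax = £0.03 + £4.99 + £11.22 + £3.10 + £0.19 + £5.39 + £0.81 + £9.28 = £35.01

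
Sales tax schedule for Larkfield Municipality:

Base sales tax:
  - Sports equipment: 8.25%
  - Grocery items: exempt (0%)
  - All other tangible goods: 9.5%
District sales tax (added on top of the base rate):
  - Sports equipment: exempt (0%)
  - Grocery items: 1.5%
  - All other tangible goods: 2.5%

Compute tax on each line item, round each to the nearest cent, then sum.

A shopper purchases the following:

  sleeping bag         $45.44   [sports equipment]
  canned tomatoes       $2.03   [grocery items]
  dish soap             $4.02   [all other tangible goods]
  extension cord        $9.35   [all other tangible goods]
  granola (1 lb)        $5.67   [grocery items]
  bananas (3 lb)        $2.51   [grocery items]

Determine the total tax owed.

Sleeping bag $45.44: sports equipment → 8.25% + 0% district = 8.25% → $3.75
Canned tomatoes $2.03: grocery items → 0% + 1.5% district = 1.5% → $0.03
Dish soap $4.02: all other tangible goods → 9.5% + 2.5% district = 12% → $0.48
Extension cord $9.35: all other tangible goods → 9.5% + 2.5% district = 12% → $1.12
Granola (1 lb) $5.67: grocery items → 0% + 1.5% district = 1.5% → $0.09
Bananas (3 lb) $2.51: grocery items → 0% + 1.5% district = 1.5% → $0.04
Total tax = $3.75 + $0.03 + $0.48 + $1.12 + $0.09 + $0.04 = $5.51

$5.51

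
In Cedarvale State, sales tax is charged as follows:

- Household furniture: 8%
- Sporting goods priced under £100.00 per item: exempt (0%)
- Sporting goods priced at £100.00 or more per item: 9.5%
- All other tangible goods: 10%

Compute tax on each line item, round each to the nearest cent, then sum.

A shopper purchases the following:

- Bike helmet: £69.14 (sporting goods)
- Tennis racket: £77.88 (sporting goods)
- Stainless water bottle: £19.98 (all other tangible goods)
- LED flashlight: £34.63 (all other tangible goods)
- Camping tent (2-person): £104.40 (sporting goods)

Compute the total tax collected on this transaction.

Bike helmet £69.14: sporting goods, under £100.00 → 0% → £0.00
Tennis racket £77.88: sporting goods, under £100.00 → 0% → £0.00
Stainless water bottle £19.98: all other tangible goods → 10% → £2.00
LED flashlight £34.63: all other tangible goods → 10% → £3.46
Camping tent (2-person) £104.40: sporting goods, £100.00 or more → 9.5% → £9.92
Total tax = £2.00 + £3.46 + £9.92 = £15.38

£15.38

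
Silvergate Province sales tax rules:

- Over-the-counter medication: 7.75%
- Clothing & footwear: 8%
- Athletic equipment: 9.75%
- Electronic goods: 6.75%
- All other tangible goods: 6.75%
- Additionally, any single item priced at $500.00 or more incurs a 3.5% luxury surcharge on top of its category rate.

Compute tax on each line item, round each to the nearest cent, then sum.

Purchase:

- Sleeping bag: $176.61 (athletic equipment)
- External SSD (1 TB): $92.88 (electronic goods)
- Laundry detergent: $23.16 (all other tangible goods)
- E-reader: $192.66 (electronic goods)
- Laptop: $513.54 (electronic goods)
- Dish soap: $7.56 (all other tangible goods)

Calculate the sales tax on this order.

Sleeping bag $176.61: athletic equipment → 9.75% → $17.22
External SSD (1 TB) $92.88: electronic goods → 6.75% → $6.27
Laundry detergent $23.16: all other tangible goods → 6.75% → $1.56
E-reader $192.66: electronic goods → 6.75% → $13.00
Laptop $513.54: electronic goods → 6.75% + 3.5% surcharge = 10.25% → $52.64
Dish soap $7.56: all other tangible goods → 6.75% → $0.51
Total tax = $17.22 + $6.27 + $1.56 + $13.00 + $52.64 + $0.51 = $91.20

$91.20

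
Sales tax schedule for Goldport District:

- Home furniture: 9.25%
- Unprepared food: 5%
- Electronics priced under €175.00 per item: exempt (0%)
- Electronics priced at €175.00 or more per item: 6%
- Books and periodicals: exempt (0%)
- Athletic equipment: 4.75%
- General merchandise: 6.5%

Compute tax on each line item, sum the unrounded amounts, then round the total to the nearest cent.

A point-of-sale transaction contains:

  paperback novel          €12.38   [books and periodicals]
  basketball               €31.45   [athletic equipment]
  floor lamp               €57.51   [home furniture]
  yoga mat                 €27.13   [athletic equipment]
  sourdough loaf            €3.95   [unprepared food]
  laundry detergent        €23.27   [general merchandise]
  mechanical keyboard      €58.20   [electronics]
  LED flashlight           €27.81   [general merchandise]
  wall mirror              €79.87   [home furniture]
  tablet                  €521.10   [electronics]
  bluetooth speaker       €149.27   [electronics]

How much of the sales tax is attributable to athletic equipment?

Basketball €31.45: athletic equipment → 4.75% → €1.493875
Yoga mat €27.13: athletic equipment → 4.75% → €1.288675
Tax on athletic equipment: unrounded sum = €2.78255 → €2.78

€2.78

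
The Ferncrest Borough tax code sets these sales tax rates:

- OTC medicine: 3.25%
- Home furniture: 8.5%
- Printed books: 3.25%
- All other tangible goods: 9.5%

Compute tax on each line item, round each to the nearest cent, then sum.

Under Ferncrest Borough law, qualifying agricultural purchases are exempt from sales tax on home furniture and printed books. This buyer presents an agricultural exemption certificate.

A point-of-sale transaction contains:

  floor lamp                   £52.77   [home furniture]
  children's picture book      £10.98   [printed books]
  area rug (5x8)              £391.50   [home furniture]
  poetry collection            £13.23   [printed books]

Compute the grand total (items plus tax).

Floor lamp £52.77: home furniture, buyer-exempt → 0% → £0.00
Children's picture book £10.98: printed books, buyer-exempt → 0% → £0.00
Area rug (5x8) £391.50: home furniture, buyer-exempt → 0% → £0.00
Poetry collection £13.23: printed books, buyer-exempt → 0% → £0.00
Subtotal = £468.48; tax = £0.00; total due = £468.48

£468.48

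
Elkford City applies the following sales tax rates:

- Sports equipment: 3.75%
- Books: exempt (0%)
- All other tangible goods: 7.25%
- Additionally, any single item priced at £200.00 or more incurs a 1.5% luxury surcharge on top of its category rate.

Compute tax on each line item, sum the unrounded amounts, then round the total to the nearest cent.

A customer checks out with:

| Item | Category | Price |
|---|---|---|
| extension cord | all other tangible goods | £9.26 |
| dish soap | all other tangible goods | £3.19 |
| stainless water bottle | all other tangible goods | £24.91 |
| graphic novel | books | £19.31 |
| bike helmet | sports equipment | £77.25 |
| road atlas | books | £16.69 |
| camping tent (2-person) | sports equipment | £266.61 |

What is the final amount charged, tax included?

£436.82

Extension cord £9.26: all other tangible goods → 7.25% → £0.67135
Dish soap £3.19: all other tangible goods → 7.25% → £0.231275
Stainless water bottle £24.91: all other tangible goods → 7.25% → £1.805975
Graphic novel £19.31: books → 0% → £0.00
Bike helmet £77.25: sports equipment → 3.75% → £2.896875
Road atlas £16.69: books → 0% → £0.00
Camping tent (2-person) £266.61: sports equipment → 3.75% + 1.5% surcharge = 5.25% → £13.997025
Subtotal = £417.22; unrounded tax = £19.6025 → £19.60; total due = £436.82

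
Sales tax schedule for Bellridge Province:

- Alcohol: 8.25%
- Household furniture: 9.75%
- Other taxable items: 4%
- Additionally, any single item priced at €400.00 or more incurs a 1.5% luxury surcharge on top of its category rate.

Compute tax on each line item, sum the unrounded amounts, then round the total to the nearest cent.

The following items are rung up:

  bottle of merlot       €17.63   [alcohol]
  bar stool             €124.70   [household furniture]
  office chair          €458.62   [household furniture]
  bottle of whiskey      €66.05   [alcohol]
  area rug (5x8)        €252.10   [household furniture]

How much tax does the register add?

€95.24

Bottle of merlot €17.63: alcohol → 8.25% → €1.454475
Bar stool €124.70: household furniture → 9.75% → €12.15825
Office chair €458.62: household furniture → 9.75% + 1.5% surcharge = 11.25% → €51.59475
Bottle of whiskey €66.05: alcohol → 8.25% → €5.449125
Area rug (5x8) €252.10: household furniture → 9.75% → €24.57975
Unrounded tax sum = €95.23635 → €95.24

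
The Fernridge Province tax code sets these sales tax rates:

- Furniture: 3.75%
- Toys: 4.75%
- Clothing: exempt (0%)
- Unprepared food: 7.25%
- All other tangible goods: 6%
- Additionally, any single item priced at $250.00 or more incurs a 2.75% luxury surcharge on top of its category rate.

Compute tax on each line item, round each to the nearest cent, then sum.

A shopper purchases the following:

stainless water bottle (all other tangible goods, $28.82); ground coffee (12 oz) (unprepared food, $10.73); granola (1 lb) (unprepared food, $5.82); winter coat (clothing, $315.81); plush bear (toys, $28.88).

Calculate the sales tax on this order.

Stainless water bottle $28.82: all other tangible goods → 6% → $1.73
Ground coffee (12 oz) $10.73: unprepared food → 7.25% → $0.78
Granola (1 lb) $5.82: unprepared food → 7.25% → $0.42
Winter coat $315.81: clothing → 0% + 2.75% surcharge = 2.75% → $8.68
Plush bear $28.88: toys → 4.75% → $1.37
Total tax = $1.73 + $0.78 + $0.42 + $8.68 + $1.37 = $12.98

$12.98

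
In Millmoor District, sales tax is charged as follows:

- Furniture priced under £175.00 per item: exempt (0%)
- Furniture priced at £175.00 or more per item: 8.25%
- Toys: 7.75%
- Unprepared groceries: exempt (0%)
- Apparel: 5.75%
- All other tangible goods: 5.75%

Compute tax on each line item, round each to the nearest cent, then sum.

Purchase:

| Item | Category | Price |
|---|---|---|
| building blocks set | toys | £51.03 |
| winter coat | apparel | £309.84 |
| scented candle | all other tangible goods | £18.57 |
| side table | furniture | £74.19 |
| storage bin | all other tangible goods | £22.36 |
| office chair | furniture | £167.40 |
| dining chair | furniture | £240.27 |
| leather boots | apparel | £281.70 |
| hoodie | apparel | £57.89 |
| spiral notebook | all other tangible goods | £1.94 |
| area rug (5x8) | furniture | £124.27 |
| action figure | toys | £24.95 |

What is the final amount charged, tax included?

£1439.93

Building blocks set £51.03: toys → 7.75% → £3.95
Winter coat £309.84: apparel → 5.75% → £17.82
Scented candle £18.57: all other tangible goods → 5.75% → £1.07
Side table £74.19: furniture, under £175.00 → 0% → £0.00
Storage bin £22.36: all other tangible goods → 5.75% → £1.29
Office chair £167.40: furniture, under £175.00 → 0% → £0.00
Dining chair £240.27: furniture, £175.00 or more → 8.25% → £19.82
Leather boots £281.70: apparel → 5.75% → £16.20
Hoodie £57.89: apparel → 5.75% → £3.33
Spiral notebook £1.94: all other tangible goods → 5.75% → £0.11
Area rug (5x8) £124.27: furniture, under £175.00 → 0% → £0.00
Action figure £24.95: toys → 7.75% → £1.93
Subtotal = £1374.41; tax = £65.52; total due = £1439.93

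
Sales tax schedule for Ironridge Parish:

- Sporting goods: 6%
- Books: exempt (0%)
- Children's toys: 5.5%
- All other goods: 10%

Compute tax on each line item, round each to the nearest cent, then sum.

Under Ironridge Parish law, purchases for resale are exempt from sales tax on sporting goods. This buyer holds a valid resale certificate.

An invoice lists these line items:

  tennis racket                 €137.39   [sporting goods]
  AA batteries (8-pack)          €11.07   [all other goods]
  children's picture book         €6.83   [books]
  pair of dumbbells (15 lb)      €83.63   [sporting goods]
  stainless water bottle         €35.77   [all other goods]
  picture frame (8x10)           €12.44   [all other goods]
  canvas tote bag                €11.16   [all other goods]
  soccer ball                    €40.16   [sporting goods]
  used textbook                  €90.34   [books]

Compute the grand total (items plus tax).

€435.84

Tennis racket €137.39: sporting goods, buyer-exempt → 0% → €0.00
AA batteries (8-pack) €11.07: all other goods → 10% → €1.11
Children's picture book €6.83: books → 0% → €0.00
Pair of dumbbells (15 lb) €83.63: sporting goods, buyer-exempt → 0% → €0.00
Stainless water bottle €35.77: all other goods → 10% → €3.58
Picture frame (8x10) €12.44: all other goods → 10% → €1.24
Canvas tote bag €11.16: all other goods → 10% → €1.12
Soccer ball €40.16: sporting goods, buyer-exempt → 0% → €0.00
Used textbook €90.34: books → 0% → €0.00
Subtotal = €428.79; tax = €7.05; total due = €435.84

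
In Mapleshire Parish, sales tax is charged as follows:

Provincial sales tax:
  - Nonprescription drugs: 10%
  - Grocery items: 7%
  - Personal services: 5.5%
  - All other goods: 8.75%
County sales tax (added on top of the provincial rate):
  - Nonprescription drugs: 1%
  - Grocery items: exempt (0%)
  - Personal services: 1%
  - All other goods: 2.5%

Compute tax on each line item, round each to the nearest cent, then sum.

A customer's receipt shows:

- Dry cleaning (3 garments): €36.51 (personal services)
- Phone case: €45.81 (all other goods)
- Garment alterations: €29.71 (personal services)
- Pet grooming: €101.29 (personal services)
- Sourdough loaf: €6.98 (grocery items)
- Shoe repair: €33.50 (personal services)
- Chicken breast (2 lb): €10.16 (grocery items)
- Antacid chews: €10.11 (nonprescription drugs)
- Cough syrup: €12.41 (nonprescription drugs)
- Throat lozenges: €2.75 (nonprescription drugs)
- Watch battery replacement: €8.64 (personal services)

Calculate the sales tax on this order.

€22.75

Dry cleaning (3 garments) €36.51: personal services → 5.5% + 1% county = 6.5% → €2.37
Phone case €45.81: all other goods → 8.75% + 2.5% county = 11.25% → €5.15
Garment alterations €29.71: personal services → 5.5% + 1% county = 6.5% → €1.93
Pet grooming €101.29: personal services → 5.5% + 1% county = 6.5% → €6.58
Sourdough loaf €6.98: grocery items → 7% + 0% county = 7% → €0.49
Shoe repair €33.50: personal services → 5.5% + 1% county = 6.5% → €2.18
Chicken breast (2 lb) €10.16: grocery items → 7% + 0% county = 7% → €0.71
Antacid chews €10.11: nonprescription drugs → 10% + 1% county = 11% → €1.11
Cough syrup €12.41: nonprescription drugs → 10% + 1% county = 11% → €1.37
Throat lozenges €2.75: nonprescription drugs → 10% + 1% county = 11% → €0.30
Watch battery replacement €8.64: personal services → 5.5% + 1% county = 6.5% → €0.56
Total tax = €2.37 + €5.15 + €1.93 + €6.58 + €0.49 + €2.18 + €0.71 + €1.11 + €1.37 + €0.30 + €0.56 = €22.75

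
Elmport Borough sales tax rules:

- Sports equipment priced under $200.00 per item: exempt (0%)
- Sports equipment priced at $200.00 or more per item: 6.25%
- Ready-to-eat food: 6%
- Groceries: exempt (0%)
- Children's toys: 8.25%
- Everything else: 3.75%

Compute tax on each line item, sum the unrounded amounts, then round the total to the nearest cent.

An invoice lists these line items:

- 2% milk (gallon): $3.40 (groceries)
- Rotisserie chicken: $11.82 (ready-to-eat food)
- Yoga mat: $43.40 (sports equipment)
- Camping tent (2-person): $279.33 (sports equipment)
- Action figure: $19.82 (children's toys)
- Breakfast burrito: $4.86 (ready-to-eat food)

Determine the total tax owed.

2% milk (gallon) $3.40: groceries → 0% → $0.00
Rotisserie chicken $11.82: ready-to-eat food → 6% → $0.7092
Yoga mat $43.40: sports equipment, under $200.00 → 0% → $0.00
Camping tent (2-person) $279.33: sports equipment, $200.00 or more → 6.25% → $17.458125
Action figure $19.82: children's toys → 8.25% → $1.63515
Breakfast burrito $4.86: ready-to-eat food → 6% → $0.2916
Unrounded tax sum = $20.094075 → $20.09

$20.09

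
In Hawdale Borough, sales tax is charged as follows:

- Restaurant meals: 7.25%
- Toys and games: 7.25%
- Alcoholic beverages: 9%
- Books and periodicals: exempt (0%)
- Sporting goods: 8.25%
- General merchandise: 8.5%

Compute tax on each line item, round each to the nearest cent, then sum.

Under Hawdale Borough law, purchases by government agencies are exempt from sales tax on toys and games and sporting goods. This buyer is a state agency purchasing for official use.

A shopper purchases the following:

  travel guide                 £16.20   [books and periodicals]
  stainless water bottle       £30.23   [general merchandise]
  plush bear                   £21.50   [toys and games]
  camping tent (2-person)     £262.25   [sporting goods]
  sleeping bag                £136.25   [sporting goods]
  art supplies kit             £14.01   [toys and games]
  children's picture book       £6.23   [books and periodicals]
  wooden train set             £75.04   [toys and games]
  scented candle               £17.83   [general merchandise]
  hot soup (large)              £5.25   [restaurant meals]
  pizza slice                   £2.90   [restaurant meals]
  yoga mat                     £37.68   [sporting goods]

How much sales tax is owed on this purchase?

Travel guide £16.20: books and periodicals → 0% → £0.00
Stainless water bottle £30.23: general merchandise → 8.5% → £2.57
Plush bear £21.50: toys and games, buyer-exempt → 0% → £0.00
Camping tent (2-person) £262.25: sporting goods, buyer-exempt → 0% → £0.00
Sleeping bag £136.25: sporting goods, buyer-exempt → 0% → £0.00
Art supplies kit £14.01: toys and games, buyer-exempt → 0% → £0.00
Children's picture book £6.23: books and periodicals → 0% → £0.00
Wooden train set £75.04: toys and games, buyer-exempt → 0% → £0.00
Scented candle £17.83: general merchandise → 8.5% → £1.52
Hot soup (large) £5.25: restaurant meals → 7.25% → £0.38
Pizza slice £2.90: restaurant meals → 7.25% → £0.21
Yoga mat £37.68: sporting goods, buyer-exempt → 0% → £0.00
Total tax = £2.57 + £1.52 + £0.38 + £0.21 = £4.68

£4.68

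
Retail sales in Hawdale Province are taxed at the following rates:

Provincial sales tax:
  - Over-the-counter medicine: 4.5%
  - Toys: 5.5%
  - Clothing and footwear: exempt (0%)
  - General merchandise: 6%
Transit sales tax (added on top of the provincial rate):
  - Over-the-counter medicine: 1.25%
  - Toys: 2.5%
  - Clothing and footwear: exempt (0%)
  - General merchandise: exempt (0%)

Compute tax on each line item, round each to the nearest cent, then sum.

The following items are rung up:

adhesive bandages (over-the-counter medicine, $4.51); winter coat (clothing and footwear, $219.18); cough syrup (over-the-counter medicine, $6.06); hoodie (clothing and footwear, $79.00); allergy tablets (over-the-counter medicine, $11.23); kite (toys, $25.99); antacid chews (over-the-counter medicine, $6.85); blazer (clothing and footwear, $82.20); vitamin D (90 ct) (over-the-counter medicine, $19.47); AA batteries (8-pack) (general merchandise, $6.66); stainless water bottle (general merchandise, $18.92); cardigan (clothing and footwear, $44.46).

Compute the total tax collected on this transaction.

$6.39

Adhesive bandages $4.51: over-the-counter medicine → 4.5% + 1.25% transit = 5.75% → $0.26
Winter coat $219.18: clothing and footwear → 0% + 0% transit = 0% → $0.00
Cough syrup $6.06: over-the-counter medicine → 4.5% + 1.25% transit = 5.75% → $0.35
Hoodie $79.00: clothing and footwear → 0% + 0% transit = 0% → $0.00
Allergy tablets $11.23: over-the-counter medicine → 4.5% + 1.25% transit = 5.75% → $0.65
Kite $25.99: toys → 5.5% + 2.5% transit = 8% → $2.08
Antacid chews $6.85: over-the-counter medicine → 4.5% + 1.25% transit = 5.75% → $0.39
Blazer $82.20: clothing and footwear → 0% + 0% transit = 0% → $0.00
Vitamin D (90 ct) $19.47: over-the-counter medicine → 4.5% + 1.25% transit = 5.75% → $1.12
AA batteries (8-pack) $6.66: general merchandise → 6% + 0% transit = 6% → $0.40
Stainless water bottle $18.92: general merchandise → 6% + 0% transit = 6% → $1.14
Cardigan $44.46: clothing and footwear → 0% + 0% transit = 0% → $0.00
Total tax = $0.26 + $0.35 + $0.65 + $2.08 + $0.39 + $1.12 + $0.40 + $1.14 = $6.39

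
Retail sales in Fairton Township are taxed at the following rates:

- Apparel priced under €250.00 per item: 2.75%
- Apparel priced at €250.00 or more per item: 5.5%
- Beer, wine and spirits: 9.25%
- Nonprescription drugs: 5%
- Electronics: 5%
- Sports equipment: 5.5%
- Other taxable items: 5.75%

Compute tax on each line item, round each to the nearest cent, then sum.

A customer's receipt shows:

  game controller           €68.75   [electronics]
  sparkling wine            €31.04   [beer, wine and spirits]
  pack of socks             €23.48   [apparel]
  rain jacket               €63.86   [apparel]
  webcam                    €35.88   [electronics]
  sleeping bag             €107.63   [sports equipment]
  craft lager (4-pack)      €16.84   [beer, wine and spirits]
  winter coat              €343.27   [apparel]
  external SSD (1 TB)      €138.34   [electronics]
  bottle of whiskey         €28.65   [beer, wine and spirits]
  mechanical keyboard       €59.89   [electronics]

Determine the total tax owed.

Game controller €68.75: electronics → 5% → €3.44
Sparkling wine €31.04: beer, wine and spirits → 9.25% → €2.87
Pack of socks €23.48: apparel, under €250.00 → 2.75% → €0.65
Rain jacket €63.86: apparel, under €250.00 → 2.75% → €1.76
Webcam €35.88: electronics → 5% → €1.79
Sleeping bag €107.63: sports equipment → 5.5% → €5.92
Craft lager (4-pack) €16.84: beer, wine and spirits → 9.25% → €1.56
Winter coat €343.27: apparel, €250.00 or more → 5.5% → €18.88
External SSD (1 TB) €138.34: electronics → 5% → €6.92
Bottle of whiskey €28.65: beer, wine and spirits → 9.25% → €2.65
Mechanical keyboard €59.89: electronics → 5% → €2.99
Total tax = €3.44 + €2.87 + €0.65 + €1.76 + €1.79 + €5.92 + €1.56 + €18.88 + €6.92 + €2.65 + €2.99 = €49.43

€49.43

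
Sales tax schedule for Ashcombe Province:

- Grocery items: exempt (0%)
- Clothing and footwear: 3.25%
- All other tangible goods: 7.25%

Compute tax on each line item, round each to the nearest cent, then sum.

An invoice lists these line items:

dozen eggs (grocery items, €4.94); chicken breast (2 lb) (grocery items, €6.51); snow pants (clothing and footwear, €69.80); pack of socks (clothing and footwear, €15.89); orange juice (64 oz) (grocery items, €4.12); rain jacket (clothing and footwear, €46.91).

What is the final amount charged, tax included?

€152.48

Dozen eggs €4.94: grocery items → 0% → €0.00
Chicken breast (2 lb) €6.51: grocery items → 0% → €0.00
Snow pants €69.80: clothing and footwear → 3.25% → €2.27
Pack of socks €15.89: clothing and footwear → 3.25% → €0.52
Orange juice (64 oz) €4.12: grocery items → 0% → €0.00
Rain jacket €46.91: clothing and footwear → 3.25% → €1.52
Subtotal = €148.17; tax = €4.31; total due = €152.48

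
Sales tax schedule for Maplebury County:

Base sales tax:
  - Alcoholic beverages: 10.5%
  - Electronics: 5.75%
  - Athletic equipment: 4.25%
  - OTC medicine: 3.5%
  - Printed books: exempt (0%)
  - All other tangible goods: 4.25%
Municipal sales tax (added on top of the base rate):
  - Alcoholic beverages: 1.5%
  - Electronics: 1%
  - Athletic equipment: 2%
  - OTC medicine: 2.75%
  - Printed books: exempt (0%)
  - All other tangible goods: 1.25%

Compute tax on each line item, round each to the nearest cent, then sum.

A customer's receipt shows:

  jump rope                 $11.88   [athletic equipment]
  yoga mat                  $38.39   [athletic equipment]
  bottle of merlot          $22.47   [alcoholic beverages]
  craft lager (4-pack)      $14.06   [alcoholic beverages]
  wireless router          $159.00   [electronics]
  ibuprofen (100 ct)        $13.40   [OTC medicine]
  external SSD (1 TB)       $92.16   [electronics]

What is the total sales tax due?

$25.32

Jump rope $11.88: athletic equipment → 4.25% + 2% municipal = 6.25% → $0.74
Yoga mat $38.39: athletic equipment → 4.25% + 2% municipal = 6.25% → $2.40
Bottle of merlot $22.47: alcoholic beverages → 10.5% + 1.5% municipal = 12% → $2.70
Craft lager (4-pack) $14.06: alcoholic beverages → 10.5% + 1.5% municipal = 12% → $1.69
Wireless router $159.00: electronics → 5.75% + 1% municipal = 6.75% → $10.73
Ibuprofen (100 ct) $13.40: OTC medicine → 3.5% + 2.75% municipal = 6.25% → $0.84
External SSD (1 TB) $92.16: electronics → 5.75% + 1% municipal = 6.75% → $6.22
Total tax = $0.74 + $2.40 + $2.70 + $1.69 + $10.73 + $0.84 + $6.22 = $25.32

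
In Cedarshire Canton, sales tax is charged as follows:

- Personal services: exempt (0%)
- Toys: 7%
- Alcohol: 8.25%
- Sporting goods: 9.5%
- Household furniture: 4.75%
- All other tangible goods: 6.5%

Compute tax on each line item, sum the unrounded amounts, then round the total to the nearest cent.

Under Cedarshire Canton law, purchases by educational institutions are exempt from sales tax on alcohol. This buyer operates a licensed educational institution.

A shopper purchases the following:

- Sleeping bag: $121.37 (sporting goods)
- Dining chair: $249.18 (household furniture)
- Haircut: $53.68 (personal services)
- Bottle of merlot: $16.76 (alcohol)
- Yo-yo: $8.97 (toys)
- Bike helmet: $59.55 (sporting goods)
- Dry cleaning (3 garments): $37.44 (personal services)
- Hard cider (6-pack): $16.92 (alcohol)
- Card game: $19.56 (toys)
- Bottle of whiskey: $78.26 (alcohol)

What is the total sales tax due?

Sleeping bag $121.37: sporting goods → 9.5% → $11.53015
Dining chair $249.18: household furniture → 4.75% → $11.83605
Haircut $53.68: personal services → 0% → $0.00
Bottle of merlot $16.76: alcohol, buyer-exempt → 0% → $0.00
Yo-yo $8.97: toys → 7% → $0.6279
Bike helmet $59.55: sporting goods → 9.5% → $5.65725
Dry cleaning (3 garments) $37.44: personal services → 0% → $0.00
Hard cider (6-pack) $16.92: alcohol, buyer-exempt → 0% → $0.00
Card game $19.56: toys → 7% → $1.3692
Bottle of whiskey $78.26: alcohol, buyer-exempt → 0% → $0.00
Unrounded tax sum = $31.02055 → $31.02

$31.02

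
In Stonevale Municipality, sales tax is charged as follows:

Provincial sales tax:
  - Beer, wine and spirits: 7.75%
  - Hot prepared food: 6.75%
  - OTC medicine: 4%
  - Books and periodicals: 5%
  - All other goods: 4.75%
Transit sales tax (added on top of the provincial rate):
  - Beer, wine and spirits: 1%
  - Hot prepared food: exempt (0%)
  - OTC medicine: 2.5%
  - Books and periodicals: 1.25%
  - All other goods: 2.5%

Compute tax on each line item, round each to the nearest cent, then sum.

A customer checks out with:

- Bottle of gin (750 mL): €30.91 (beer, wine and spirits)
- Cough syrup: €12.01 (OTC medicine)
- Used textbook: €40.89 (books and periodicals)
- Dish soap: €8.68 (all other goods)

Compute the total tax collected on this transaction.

€6.67

Bottle of gin (750 mL) €30.91: beer, wine and spirits → 7.75% + 1% transit = 8.75% → €2.70
Cough syrup €12.01: OTC medicine → 4% + 2.5% transit = 6.5% → €0.78
Used textbook €40.89: books and periodicals → 5% + 1.25% transit = 6.25% → €2.56
Dish soap €8.68: all other goods → 4.75% + 2.5% transit = 7.25% → €0.63
Total tax = €2.70 + €0.78 + €2.56 + €0.63 = €6.67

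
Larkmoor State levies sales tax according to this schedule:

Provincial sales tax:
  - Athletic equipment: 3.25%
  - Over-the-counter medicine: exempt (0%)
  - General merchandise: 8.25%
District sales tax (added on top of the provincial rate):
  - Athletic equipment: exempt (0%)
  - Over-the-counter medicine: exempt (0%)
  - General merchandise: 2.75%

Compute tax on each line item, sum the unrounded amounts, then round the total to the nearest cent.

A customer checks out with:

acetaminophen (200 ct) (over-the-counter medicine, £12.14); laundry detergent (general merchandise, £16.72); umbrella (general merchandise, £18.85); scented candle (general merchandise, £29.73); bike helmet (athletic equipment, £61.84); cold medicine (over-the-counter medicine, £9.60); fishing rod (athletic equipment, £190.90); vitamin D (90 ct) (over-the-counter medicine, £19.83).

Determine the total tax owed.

Acetaminophen (200 ct) £12.14: over-the-counter medicine → 0% + 0% district = 0% → £0.00
Laundry detergent £16.72: general merchandise → 8.25% + 2.75% district = 11% → £1.8392
Umbrella £18.85: general merchandise → 8.25% + 2.75% district = 11% → £2.0735
Scented candle £29.73: general merchandise → 8.25% + 2.75% district = 11% → £3.2703
Bike helmet £61.84: athletic equipment → 3.25% + 0% district = 3.25% → £2.0098
Cold medicine £9.60: over-the-counter medicine → 0% + 0% district = 0% → £0.00
Fishing rod £190.90: athletic equipment → 3.25% + 0% district = 3.25% → £6.20425
Vitamin D (90 ct) £19.83: over-the-counter medicine → 0% + 0% district = 0% → £0.00
Unrounded tax sum = £15.39705 → £15.40

£15.40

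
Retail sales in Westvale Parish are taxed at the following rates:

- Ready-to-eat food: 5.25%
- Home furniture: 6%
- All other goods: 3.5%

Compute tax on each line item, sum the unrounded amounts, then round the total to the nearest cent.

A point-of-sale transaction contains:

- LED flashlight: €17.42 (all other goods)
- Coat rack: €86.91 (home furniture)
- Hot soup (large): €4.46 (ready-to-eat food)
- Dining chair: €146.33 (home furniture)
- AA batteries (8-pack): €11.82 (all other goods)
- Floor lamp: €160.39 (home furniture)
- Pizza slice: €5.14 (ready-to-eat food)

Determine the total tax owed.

€25.15

LED flashlight €17.42: all other goods → 3.5% → €0.6097
Coat rack €86.91: home furniture → 6% → €5.2146
Hot soup (large) €4.46: ready-to-eat food → 5.25% → €0.23415
Dining chair €146.33: home furniture → 6% → €8.7798
AA batteries (8-pack) €11.82: all other goods → 3.5% → €0.4137
Floor lamp €160.39: home furniture → 6% → €9.6234
Pizza slice €5.14: ready-to-eat food → 5.25% → €0.26985
Unrounded tax sum = €25.1452 → €25.15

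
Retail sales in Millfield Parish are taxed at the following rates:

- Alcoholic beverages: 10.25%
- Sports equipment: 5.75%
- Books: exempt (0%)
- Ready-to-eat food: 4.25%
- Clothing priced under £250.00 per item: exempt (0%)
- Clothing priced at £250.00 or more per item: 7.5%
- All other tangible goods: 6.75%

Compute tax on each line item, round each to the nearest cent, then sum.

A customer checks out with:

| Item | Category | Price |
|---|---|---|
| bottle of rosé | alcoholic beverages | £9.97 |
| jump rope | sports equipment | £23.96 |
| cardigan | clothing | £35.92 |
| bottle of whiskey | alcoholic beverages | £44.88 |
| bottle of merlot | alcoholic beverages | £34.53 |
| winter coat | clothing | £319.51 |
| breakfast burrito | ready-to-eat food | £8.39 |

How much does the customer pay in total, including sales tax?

Bottle of rosé £9.97: alcoholic beverages → 10.25% → £1.02
Jump rope £23.96: sports equipment → 5.75% → £1.38
Cardigan £35.92: clothing, under £250.00 → 0% → £0.00
Bottle of whiskey £44.88: alcoholic beverages → 10.25% → £4.60
Bottle of merlot £34.53: alcoholic beverages → 10.25% → £3.54
Winter coat £319.51: clothing, £250.00 or more → 7.5% → £23.96
Breakfast burrito £8.39: ready-to-eat food → 4.25% → £0.36
Subtotal = £477.16; tax = £34.86; total due = £512.02

£512.02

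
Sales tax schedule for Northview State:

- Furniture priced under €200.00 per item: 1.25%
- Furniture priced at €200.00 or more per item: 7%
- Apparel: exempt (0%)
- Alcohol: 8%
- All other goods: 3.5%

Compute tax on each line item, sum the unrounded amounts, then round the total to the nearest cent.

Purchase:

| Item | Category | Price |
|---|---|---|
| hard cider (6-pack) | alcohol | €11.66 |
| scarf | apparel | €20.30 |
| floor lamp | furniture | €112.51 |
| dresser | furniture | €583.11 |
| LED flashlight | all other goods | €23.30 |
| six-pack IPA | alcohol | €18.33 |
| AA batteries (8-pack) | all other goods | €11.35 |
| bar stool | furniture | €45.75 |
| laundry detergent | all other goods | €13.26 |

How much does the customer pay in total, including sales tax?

Hard cider (6-pack) €11.66: alcohol → 8% → €0.9328
Scarf €20.30: apparel → 0% → €0.00
Floor lamp €112.51: furniture, under €200.00 → 1.25% → €1.406375
Dresser €583.11: furniture, €200.00 or more → 7% → €40.8177
LED flashlight €23.30: all other goods → 3.5% → €0.8155
Six-pack IPA €18.33: alcohol → 8% → €1.4664
AA batteries (8-pack) €11.35: all other goods → 3.5% → €0.39725
Bar stool €45.75: furniture, under €200.00 → 1.25% → €0.571875
Laundry detergent €13.26: all other goods → 3.5% → €0.4641
Subtotal = €839.57; unrounded tax = €46.872 → €46.87; total due = €886.44

€886.44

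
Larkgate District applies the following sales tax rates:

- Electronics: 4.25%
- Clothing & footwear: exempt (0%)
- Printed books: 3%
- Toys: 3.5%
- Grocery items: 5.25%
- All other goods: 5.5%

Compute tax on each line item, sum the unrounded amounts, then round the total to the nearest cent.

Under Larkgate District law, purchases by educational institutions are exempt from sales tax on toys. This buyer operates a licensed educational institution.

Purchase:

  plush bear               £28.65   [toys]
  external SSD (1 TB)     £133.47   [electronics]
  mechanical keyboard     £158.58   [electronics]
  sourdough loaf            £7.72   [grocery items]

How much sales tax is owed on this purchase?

£12.82

Plush bear £28.65: toys, buyer-exempt → 0% → £0.00
External SSD (1 TB) £133.47: electronics → 4.25% → £5.672475
Mechanical keyboard £158.58: electronics → 4.25% → £6.73965
Sourdough loaf £7.72: grocery items → 5.25% → £0.4053
Unrounded tax sum = £12.817425 → £12.82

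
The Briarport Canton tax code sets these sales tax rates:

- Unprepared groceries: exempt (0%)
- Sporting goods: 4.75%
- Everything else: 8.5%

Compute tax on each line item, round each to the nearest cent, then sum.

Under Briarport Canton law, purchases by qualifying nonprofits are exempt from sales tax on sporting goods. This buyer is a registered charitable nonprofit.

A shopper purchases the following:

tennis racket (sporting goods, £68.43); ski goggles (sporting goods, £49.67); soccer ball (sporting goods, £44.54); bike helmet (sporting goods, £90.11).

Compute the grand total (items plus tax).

£252.75

Tennis racket £68.43: sporting goods, buyer-exempt → 0% → £0.00
Ski goggles £49.67: sporting goods, buyer-exempt → 0% → £0.00
Soccer ball £44.54: sporting goods, buyer-exempt → 0% → £0.00
Bike helmet £90.11: sporting goods, buyer-exempt → 0% → £0.00
Subtotal = £252.75; tax = £0.00; total due = £252.75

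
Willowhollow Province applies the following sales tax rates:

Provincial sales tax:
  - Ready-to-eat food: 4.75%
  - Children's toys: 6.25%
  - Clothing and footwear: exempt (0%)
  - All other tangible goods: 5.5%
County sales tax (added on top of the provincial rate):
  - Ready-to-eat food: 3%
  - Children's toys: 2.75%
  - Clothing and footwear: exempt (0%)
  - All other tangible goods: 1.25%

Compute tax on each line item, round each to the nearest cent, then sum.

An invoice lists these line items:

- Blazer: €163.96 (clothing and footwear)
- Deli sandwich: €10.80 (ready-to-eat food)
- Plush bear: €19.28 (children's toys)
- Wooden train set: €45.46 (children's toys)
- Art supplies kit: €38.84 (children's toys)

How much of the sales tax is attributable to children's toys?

€9.33

Plush bear €19.28: children's toys → 6.25% + 2.75% county = 9% → €1.74
Wooden train set €45.46: children's toys → 6.25% + 2.75% county = 9% → €4.09
Art supplies kit €38.84: children's toys → 6.25% + 2.75% county = 9% → €3.50
Tax on children's toys = €1.74 + €4.09 + €3.50 = €9.33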